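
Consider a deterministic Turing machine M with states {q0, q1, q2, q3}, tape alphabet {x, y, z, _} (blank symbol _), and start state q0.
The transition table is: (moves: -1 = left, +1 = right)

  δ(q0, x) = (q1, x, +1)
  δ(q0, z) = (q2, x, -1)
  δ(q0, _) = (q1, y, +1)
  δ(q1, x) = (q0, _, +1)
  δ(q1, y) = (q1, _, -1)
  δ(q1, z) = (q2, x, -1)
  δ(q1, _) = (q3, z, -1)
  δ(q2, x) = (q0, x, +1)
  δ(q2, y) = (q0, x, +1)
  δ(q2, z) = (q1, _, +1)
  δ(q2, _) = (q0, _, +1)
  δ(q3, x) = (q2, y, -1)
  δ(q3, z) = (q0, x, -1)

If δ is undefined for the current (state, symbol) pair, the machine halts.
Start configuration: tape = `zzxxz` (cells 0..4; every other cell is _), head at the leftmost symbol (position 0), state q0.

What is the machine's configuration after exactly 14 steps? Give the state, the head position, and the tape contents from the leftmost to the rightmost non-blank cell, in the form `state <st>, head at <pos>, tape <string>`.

state=q0 head=0 tape=_[z]zxxz_   (q0,z)→(q2,x,-1)
state=q2 head=-1 tape=[_]xzxxz_   (q2,_)→(q0,_,+1)
state=q0 head=0 tape=_[x]zxxz_   (q0,x)→(q1,x,+1)
state=q1 head=1 tape=_x[z]xxz_   (q1,z)→(q2,x,-1)
state=q2 head=0 tape=_[x]xxxz_   (q2,x)→(q0,x,+1)
state=q0 head=1 tape=_x[x]xxz_   (q0,x)→(q1,x,+1)
state=q1 head=2 tape=_xx[x]xz_   (q1,x)→(q0,_,+1)
state=q0 head=3 tape=_xx_[x]z_   (q0,x)→(q1,x,+1)
state=q1 head=4 tape=_xx_x[z]_   (q1,z)→(q2,x,-1)
state=q2 head=3 tape=_xx_[x]x_   (q2,x)→(q0,x,+1)
state=q0 head=4 tape=_xx_x[x]_   (q0,x)→(q1,x,+1)
state=q1 head=5 tape=_xx_xx[_]   (q1,_)→(q3,z,-1)
state=q3 head=4 tape=_xx_x[x]z   (q3,x)→(q2,y,-1)
state=q2 head=3 tape=_xx_[x]yz   (q2,x)→(q0,x,+1)
state=q0 head=4 tape=_xx_x[y]z
After 14 steps: state q0, head at 4, tape xx_xyz.

state q0, head at 4, tape xx_xyz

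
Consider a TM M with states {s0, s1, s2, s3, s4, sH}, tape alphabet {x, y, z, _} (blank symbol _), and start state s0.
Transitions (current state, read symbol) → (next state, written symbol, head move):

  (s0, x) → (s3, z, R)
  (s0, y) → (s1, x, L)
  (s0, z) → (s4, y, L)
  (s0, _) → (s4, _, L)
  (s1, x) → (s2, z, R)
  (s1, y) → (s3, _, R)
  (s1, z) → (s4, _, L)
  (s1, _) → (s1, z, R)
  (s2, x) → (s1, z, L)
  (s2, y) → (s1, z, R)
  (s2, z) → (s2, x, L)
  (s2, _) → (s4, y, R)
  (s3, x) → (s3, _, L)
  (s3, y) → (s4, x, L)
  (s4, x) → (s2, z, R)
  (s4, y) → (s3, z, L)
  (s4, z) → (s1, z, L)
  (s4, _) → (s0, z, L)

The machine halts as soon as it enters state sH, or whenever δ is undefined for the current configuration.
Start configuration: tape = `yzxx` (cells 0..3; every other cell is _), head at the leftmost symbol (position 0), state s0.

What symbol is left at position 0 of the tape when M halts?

z

state=s0 head=0 tape=___[y]zxx   (s0,y)→(s1,x,L)
state=s1 head=-1 tape=__[_]xzxx   (s1,_)→(s1,z,R)
state=s1 head=0 tape=__z[x]zxx   (s1,x)→(s2,z,R)
state=s2 head=1 tape=__zz[z]xx   (s2,z)→(s2,x,L)
state=s2 head=0 tape=__z[z]xxx   (s2,z)→(s2,x,L)
state=s2 head=-1 tape=__[z]xxxx   (s2,z)→(s2,x,L)
state=s2 head=-2 tape=_[_]xxxxx   (s2,_)→(s4,y,R)
state=s4 head=-1 tape=_y[x]xxxx   (s4,x)→(s2,z,R)
state=s2 head=0 tape=_yz[x]xxx   (s2,x)→(s1,z,L)
state=s1 head=-1 tape=_y[z]zxxx   (s1,z)→(s4,_,L)
state=s4 head=-2 tape=_[y]_zxxx   (s4,y)→(s3,z,L)
state=s3 head=-3 tape=[_]z_zxxx
Cell 0 holds z when M halts.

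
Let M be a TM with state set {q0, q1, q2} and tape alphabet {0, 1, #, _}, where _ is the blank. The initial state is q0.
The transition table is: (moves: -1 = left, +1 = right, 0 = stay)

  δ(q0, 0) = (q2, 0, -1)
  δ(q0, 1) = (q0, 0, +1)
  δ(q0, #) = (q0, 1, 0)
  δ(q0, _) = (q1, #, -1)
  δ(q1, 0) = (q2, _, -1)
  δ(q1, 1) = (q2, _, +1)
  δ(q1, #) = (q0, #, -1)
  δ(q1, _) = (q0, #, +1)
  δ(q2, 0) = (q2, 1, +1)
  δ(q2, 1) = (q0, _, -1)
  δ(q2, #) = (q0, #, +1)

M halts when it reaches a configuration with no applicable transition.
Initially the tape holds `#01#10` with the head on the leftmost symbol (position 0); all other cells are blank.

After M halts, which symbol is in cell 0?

_

q0 | ____[#]01#10   read # → write 1, move 0, go to q0
q0 | ____[1]01#10   read 1 → write 0, move +1, go to q0
q0 | ____0[0]1#10   read 0 → write 0, move -1, go to q2
q2 | ____[0]01#10   read 0 → write 1, move +1, go to q2
q2 | ____1[0]1#10   read 0 → write 1, move +1, go to q2
q2 | ____11[1]#10   read 1 → write _, move -1, go to q0
q0 | ____1[1]_#10   read 1 → write 0, move +1, go to q0
q0 | ____10[_]#10   read _ → write #, move -1, go to q1
q1 | ____1[0]##10   read 0 → write _, move -1, go to q2
q2 | ____[1]_##10   read 1 → write _, move -1, go to q0
q0 | ___[_]__##10   read _ → write #, move -1, go to q1
q1 | __[_]#__##10   read _ → write #, move +1, go to q0
q0 | __#[#]__##10   read # → write 1, move 0, go to q0
q0 | __#[1]__##10   read 1 → write 0, move +1, go to q0
q0 | __#0[_]_##10   read _ → write #, move -1, go to q1
q1 | __#[0]#_##10   read 0 → write _, move -1, go to q2
q2 | __[#]_#_##10   read # → write #, move +1, go to q0
q0 | __#[_]#_##10   read _ → write #, move -1, go to q1
q1 | __[#]##_##10   read # → write #, move -1, go to q0
q0 | _[_]###_##10   read _ → write #, move -1, go to q1
q1 | [_]####_##10   read _ → write #, move +1, go to q0
q0 | #[#]###_##10   read # → write 1, move 0, go to q0
q0 | #[1]###_##10   read 1 → write 0, move +1, go to q0
q0 | #0[#]##_##10   read # → write 1, move 0, go to q0
q0 | #0[1]##_##10   read 1 → write 0, move +1, go to q0
q0 | #00[#]#_##10   read # → write 1, move 0, go to q0
q0 | #00[1]#_##10   read 1 → write 0, move +1, go to q0
q0 | #000[#]_##10   read # → write 1, move 0, go to q0
q0 | #000[1]_##10   read 1 → write 0, move +1, go to q0
q0 | #0000[_]##10   read _ → write #, move -1, go to q1
q1 | #000[0]###10   read 0 → write _, move -1, go to q2
q2 | #00[0]_###10   read 0 → write 1, move +1, go to q2
q2 | #001[_]###10
Cell 0 holds _ when M halts.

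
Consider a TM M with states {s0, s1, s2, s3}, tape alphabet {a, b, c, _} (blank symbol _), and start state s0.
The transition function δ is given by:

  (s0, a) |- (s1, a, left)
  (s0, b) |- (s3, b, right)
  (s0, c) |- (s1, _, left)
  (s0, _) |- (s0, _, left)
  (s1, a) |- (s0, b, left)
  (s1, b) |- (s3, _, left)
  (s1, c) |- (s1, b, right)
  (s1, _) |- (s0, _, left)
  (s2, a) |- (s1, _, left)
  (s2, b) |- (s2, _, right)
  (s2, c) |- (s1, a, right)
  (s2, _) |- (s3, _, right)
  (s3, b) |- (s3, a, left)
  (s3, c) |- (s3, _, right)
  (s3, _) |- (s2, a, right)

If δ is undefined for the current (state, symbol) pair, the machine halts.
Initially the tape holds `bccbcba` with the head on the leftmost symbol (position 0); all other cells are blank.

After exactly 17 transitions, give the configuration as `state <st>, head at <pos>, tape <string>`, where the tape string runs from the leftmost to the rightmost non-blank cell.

state=s0 head=0 tape=[b]ccbcba   (s0,b)→(s3,b,right)
state=s3 head=1 tape=b[c]cbcba   (s3,c)→(s3,_,right)
state=s3 head=2 tape=b_[c]bcba   (s3,c)→(s3,_,right)
state=s3 head=3 tape=b__[b]cba   (s3,b)→(s3,a,left)
state=s3 head=2 tape=b_[_]acba   (s3,_)→(s2,a,right)
state=s2 head=3 tape=b_a[a]cba   (s2,a)→(s1,_,left)
state=s1 head=2 tape=b_[a]_cba   (s1,a)→(s0,b,left)
state=s0 head=1 tape=b[_]b_cba   (s0,_)→(s0,_,left)
state=s0 head=0 tape=[b]_b_cba   (s0,b)→(s3,b,right)
state=s3 head=1 tape=b[_]b_cba   (s3,_)→(s2,a,right)
state=s2 head=2 tape=ba[b]_cba   (s2,b)→(s2,_,right)
state=s2 head=3 tape=ba_[_]cba   (s2,_)→(s3,_,right)
state=s3 head=4 tape=ba__[c]ba   (s3,c)→(s3,_,right)
state=s3 head=5 tape=ba___[b]a   (s3,b)→(s3,a,left)
state=s3 head=4 tape=ba__[_]aa   (s3,_)→(s2,a,right)
state=s2 head=5 tape=ba__a[a]a   (s2,a)→(s1,_,left)
state=s1 head=4 tape=ba__[a]_a   (s1,a)→(s0,b,left)
state=s0 head=3 tape=ba_[_]b_a
After 17 steps: state s0, head at 3, tape ba__b_a.

state s0, head at 3, tape ba__b_a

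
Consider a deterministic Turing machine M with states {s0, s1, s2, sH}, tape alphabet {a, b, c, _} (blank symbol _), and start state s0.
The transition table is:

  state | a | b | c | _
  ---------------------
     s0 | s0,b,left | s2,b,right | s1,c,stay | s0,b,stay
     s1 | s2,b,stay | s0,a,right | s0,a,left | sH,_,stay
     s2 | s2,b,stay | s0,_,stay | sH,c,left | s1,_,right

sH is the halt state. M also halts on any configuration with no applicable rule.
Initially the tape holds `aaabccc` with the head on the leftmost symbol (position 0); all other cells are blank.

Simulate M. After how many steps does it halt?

18

state=s0 head=0 tape=_[a]aabccc   (s0,a)→(s0,b,left)
state=s0 head=-1 tape=[_]baabccc   (s0,_)→(s0,b,stay)
state=s0 head=-1 tape=[b]baabccc   (s0,b)→(s2,b,right)
state=s2 head=0 tape=b[b]aabccc   (s2,b)→(s0,_,stay)
state=s0 head=0 tape=b[_]aabccc   (s0,_)→(s0,b,stay)
state=s0 head=0 tape=b[b]aabccc   (s0,b)→(s2,b,right)
state=s2 head=1 tape=bb[a]abccc   (s2,a)→(s2,b,stay)
state=s2 head=1 tape=bb[b]abccc   (s2,b)→(s0,_,stay)
state=s0 head=1 tape=bb[_]abccc   (s0,_)→(s0,b,stay)
state=s0 head=1 tape=bb[b]abccc   (s0,b)→(s2,b,right)
state=s2 head=2 tape=bbb[a]bccc   (s2,a)→(s2,b,stay)
state=s2 head=2 tape=bbb[b]bccc   (s2,b)→(s0,_,stay)
state=s0 head=2 tape=bbb[_]bccc   (s0,_)→(s0,b,stay)
state=s0 head=2 tape=bbb[b]bccc   (s0,b)→(s2,b,right)
state=s2 head=3 tape=bbbb[b]ccc   (s2,b)→(s0,_,stay)
state=s0 head=3 tape=bbbb[_]ccc   (s0,_)→(s0,b,stay)
state=s0 head=3 tape=bbbb[b]ccc   (s0,b)→(s2,b,right)
state=s2 head=4 tape=bbbbb[c]cc   (s2,c)→(sH,c,left)
state=sH head=3 tape=bbbb[b]ccc
M halts after 18 transitions.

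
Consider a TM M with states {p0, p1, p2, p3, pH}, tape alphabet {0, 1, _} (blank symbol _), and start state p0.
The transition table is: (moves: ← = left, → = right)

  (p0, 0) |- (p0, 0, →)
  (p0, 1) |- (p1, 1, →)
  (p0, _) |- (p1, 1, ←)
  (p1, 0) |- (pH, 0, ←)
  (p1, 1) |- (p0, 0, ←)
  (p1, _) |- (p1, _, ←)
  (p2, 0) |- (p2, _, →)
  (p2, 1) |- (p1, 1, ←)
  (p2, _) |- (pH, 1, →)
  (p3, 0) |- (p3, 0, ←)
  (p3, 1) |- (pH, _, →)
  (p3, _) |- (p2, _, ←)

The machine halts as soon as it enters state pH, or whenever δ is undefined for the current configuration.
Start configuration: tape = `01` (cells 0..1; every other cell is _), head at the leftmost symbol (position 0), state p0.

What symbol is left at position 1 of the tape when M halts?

state=p0 head=0 tape=[0]1_   (p0,0)→(p0,0,→)
state=p0 head=1 tape=0[1]_   (p0,1)→(p1,1,→)
state=p1 head=2 tape=01[_]   (p1,_)→(p1,_,←)
state=p1 head=1 tape=0[1]_   (p1,1)→(p0,0,←)
state=p0 head=0 tape=[0]0_   (p0,0)→(p0,0,→)
state=p0 head=1 tape=0[0]_   (p0,0)→(p0,0,→)
state=p0 head=2 tape=00[_]   (p0,_)→(p1,1,←)
state=p1 head=1 tape=0[0]1   (p1,0)→(pH,0,←)
state=pH head=0 tape=[0]01
Cell 1 holds 0 when M halts.

0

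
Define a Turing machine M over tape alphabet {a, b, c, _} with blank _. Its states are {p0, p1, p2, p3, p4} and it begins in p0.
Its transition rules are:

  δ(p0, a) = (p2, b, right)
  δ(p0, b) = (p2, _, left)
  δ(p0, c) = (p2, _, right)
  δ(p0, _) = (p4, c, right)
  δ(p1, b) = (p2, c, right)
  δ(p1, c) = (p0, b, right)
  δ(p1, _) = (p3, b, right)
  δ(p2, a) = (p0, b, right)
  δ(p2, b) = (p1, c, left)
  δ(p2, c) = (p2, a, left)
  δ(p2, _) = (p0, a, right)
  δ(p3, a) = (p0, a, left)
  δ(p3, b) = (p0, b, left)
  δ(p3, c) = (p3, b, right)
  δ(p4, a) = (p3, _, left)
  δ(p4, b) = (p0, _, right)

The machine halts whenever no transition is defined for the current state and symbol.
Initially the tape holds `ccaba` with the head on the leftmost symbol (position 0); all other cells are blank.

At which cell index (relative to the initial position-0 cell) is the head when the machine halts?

state=p0 head=0 tape=[c]caba   (p0,c)→(p2,_,right)
state=p2 head=1 tape=_[c]aba   (p2,c)→(p2,a,left)
state=p2 head=0 tape=[_]aaba   (p2,_)→(p0,a,right)
state=p0 head=1 tape=a[a]aba   (p0,a)→(p2,b,right)
state=p2 head=2 tape=ab[a]ba   (p2,a)→(p0,b,right)
state=p0 head=3 tape=abb[b]a   (p0,b)→(p2,_,left)
state=p2 head=2 tape=ab[b]_a   (p2,b)→(p1,c,left)
state=p1 head=1 tape=a[b]c_a   (p1,b)→(p2,c,right)
state=p2 head=2 tape=ac[c]_a   (p2,c)→(p2,a,left)
state=p2 head=1 tape=a[c]a_a   (p2,c)→(p2,a,left)
state=p2 head=0 tape=[a]aa_a   (p2,a)→(p0,b,right)
state=p0 head=1 tape=b[a]a_a   (p0,a)→(p2,b,right)
state=p2 head=2 tape=bb[a]_a   (p2,a)→(p0,b,right)
state=p0 head=3 tape=bbb[_]a   (p0,_)→(p4,c,right)
state=p4 head=4 tape=bbbc[a]   (p4,a)→(p3,_,left)
state=p3 head=3 tape=bbb[c]_   (p3,c)→(p3,b,right)
state=p3 head=4 tape=bbbb[_]
At halt the head is at cell 4.

4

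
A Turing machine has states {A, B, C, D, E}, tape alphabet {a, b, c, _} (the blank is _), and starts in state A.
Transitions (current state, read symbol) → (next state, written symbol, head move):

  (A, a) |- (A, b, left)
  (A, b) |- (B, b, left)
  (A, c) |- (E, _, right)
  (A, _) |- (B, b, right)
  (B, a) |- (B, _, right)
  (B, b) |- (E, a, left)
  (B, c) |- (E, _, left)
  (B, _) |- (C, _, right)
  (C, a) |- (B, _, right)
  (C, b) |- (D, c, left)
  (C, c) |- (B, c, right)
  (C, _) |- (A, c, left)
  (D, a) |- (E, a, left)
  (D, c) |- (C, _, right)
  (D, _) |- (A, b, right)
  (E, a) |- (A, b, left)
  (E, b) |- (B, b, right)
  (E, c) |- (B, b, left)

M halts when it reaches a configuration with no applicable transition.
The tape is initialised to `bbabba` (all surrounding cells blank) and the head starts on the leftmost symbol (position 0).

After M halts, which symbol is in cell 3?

a

A | _[b]babba   read b → write b, move left, go to B
B | [_]bbabba   read _ → write _, move right, go to C
C | _[b]babba   read b → write c, move left, go to D
D | [_]cbabba   read _ → write b, move right, go to A
A | b[c]babba   read c → write _, move right, go to E
E | b_[b]abba   read b → write b, move right, go to B
B | b_b[a]bba   read a → write _, move right, go to B
B | b_b_[b]ba   read b → write a, move left, go to E
E | b_b[_]aba
Cell 3 holds a when M halts.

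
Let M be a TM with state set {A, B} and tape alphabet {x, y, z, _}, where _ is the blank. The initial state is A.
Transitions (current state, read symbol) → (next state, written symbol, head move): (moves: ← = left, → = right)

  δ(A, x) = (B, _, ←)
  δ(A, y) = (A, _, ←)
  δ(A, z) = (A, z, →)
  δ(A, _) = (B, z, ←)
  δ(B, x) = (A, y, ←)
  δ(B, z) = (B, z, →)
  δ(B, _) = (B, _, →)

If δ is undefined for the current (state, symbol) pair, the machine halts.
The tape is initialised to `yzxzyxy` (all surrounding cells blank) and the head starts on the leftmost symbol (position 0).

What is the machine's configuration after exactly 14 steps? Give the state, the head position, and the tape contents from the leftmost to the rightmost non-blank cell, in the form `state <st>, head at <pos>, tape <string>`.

state B, head at 4, tape z_zzzyxy

state=A head=0 tape=__[y]zxzyxy   (A,y)→(A,_,←)
state=A head=-1 tape=_[_]_zxzyxy   (A,_)→(B,z,←)
state=B head=-2 tape=[_]z_zxzyxy   (B,_)→(B,_,→)
state=B head=-1 tape=_[z]_zxzyxy   (B,z)→(B,z,→)
state=B head=0 tape=_z[_]zxzyxy   (B,_)→(B,_,→)
state=B head=1 tape=_z_[z]xzyxy   (B,z)→(B,z,→)
state=B head=2 tape=_z_z[x]zyxy   (B,x)→(A,y,←)
state=A head=1 tape=_z_[z]yzyxy   (A,z)→(A,z,→)
state=A head=2 tape=_z_z[y]zyxy   (A,y)→(A,_,←)
state=A head=1 tape=_z_[z]_zyxy   (A,z)→(A,z,→)
state=A head=2 tape=_z_z[_]zyxy   (A,_)→(B,z,←)
state=B head=1 tape=_z_[z]zzyxy   (B,z)→(B,z,→)
state=B head=2 tape=_z_z[z]zyxy   (B,z)→(B,z,→)
state=B head=3 tape=_z_zz[z]yxy   (B,z)→(B,z,→)
state=B head=4 tape=_z_zzz[y]xy
After 14 steps: state B, head at 4, tape z_zzzyxy.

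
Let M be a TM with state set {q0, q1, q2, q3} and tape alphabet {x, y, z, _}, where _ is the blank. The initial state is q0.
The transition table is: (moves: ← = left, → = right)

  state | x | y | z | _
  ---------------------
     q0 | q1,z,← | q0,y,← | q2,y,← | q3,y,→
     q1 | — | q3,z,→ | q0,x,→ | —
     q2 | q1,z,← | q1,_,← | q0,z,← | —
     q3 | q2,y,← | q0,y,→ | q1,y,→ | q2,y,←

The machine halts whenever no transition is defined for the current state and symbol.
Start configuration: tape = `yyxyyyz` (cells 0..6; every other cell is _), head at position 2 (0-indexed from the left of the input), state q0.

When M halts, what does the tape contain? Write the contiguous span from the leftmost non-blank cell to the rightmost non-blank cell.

state=q0 head=2 tape=_yy[x]yyyz   (q0,x)→(q1,z,←)
state=q1 head=1 tape=_y[y]zyyyz   (q1,y)→(q3,z,→)
state=q3 head=2 tape=_yz[z]yyyz   (q3,z)→(q1,y,→)
state=q1 head=3 tape=_yzy[y]yyz   (q1,y)→(q3,z,→)
state=q3 head=4 tape=_yzyz[y]yz   (q3,y)→(q0,y,→)
state=q0 head=5 tape=_yzyzy[y]z   (q0,y)→(q0,y,←)
state=q0 head=4 tape=_yzyz[y]yz   (q0,y)→(q0,y,←)
state=q0 head=3 tape=_yzy[z]yyz   (q0,z)→(q2,y,←)
state=q2 head=2 tape=_yz[y]yyyz   (q2,y)→(q1,_,←)
state=q1 head=1 tape=_y[z]_yyyz   (q1,z)→(q0,x,→)
state=q0 head=2 tape=_yx[_]yyyz   (q0,_)→(q3,y,→)
state=q3 head=3 tape=_yxy[y]yyz   (q3,y)→(q0,y,→)
state=q0 head=4 tape=_yxyy[y]yz   (q0,y)→(q0,y,←)
state=q0 head=3 tape=_yxy[y]yyz   (q0,y)→(q0,y,←)
state=q0 head=2 tape=_yx[y]yyyz   (q0,y)→(q0,y,←)
state=q0 head=1 tape=_y[x]yyyyz   (q0,x)→(q1,z,←)
state=q1 head=0 tape=_[y]zyyyyz   (q1,y)→(q3,z,→)
state=q3 head=1 tape=_z[z]yyyyz   (q3,z)→(q1,y,→)
state=q1 head=2 tape=_zy[y]yyyz   (q1,y)→(q3,z,→)
state=q3 head=3 tape=_zyz[y]yyz   (q3,y)→(q0,y,→)
state=q0 head=4 tape=_zyzy[y]yz   (q0,y)→(q0,y,←)
state=q0 head=3 tape=_zyz[y]yyz   (q0,y)→(q0,y,←)
state=q0 head=2 tape=_zy[z]yyyz   (q0,z)→(q2,y,←)
state=q2 head=1 tape=_z[y]yyyyz   (q2,y)→(q1,_,←)
state=q1 head=0 tape=_[z]_yyyyz   (q1,z)→(q0,x,→)
state=q0 head=1 tape=_x[_]yyyyz   (q0,_)→(q3,y,→)
state=q3 head=2 tape=_xy[y]yyyz   (q3,y)→(q0,y,→)
state=q0 head=3 tape=_xyy[y]yyz   (q0,y)→(q0,y,←)
state=q0 head=2 tape=_xy[y]yyyz   (q0,y)→(q0,y,←)
state=q0 head=1 tape=_x[y]yyyyz   (q0,y)→(q0,y,←)
state=q0 head=0 tape=_[x]yyyyyz   (q0,x)→(q1,z,←)
state=q1 head=-1 tape=[_]zyyyyyz
The non-blank tape span at halt is zyyyyyz.

zyyyyyz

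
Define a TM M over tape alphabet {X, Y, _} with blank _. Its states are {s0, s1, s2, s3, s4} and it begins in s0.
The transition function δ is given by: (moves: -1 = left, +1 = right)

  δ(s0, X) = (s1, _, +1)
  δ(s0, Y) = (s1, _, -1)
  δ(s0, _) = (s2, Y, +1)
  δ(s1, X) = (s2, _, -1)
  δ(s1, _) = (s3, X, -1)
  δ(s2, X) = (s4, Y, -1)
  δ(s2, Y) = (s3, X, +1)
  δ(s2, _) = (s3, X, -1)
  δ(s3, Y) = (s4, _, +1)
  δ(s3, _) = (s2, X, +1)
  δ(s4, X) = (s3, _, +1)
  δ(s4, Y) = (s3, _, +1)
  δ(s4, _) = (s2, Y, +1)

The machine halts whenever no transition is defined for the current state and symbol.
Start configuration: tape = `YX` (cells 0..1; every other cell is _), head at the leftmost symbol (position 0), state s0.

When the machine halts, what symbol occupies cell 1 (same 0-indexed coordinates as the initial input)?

state=s0 head=0 tape=__[Y]X____   (s0,Y)→(s1,_,-1)
state=s1 head=-1 tape=_[_]_X____   (s1,_)→(s3,X,-1)
state=s3 head=-2 tape=[_]X_X____   (s3,_)→(s2,X,+1)
state=s2 head=-1 tape=X[X]_X____   (s2,X)→(s4,Y,-1)
state=s4 head=-2 tape=[X]Y_X____   (s4,X)→(s3,_,+1)
state=s3 head=-1 tape=_[Y]_X____   (s3,Y)→(s4,_,+1)
state=s4 head=0 tape=__[_]X____   (s4,_)→(s2,Y,+1)
state=s2 head=1 tape=__Y[X]____   (s2,X)→(s4,Y,-1)
state=s4 head=0 tape=__[Y]Y____   (s4,Y)→(s3,_,+1)
state=s3 head=1 tape=___[Y]____   (s3,Y)→(s4,_,+1)
state=s4 head=2 tape=____[_]___   (s4,_)→(s2,Y,+1)
state=s2 head=3 tape=____Y[_]__   (s2,_)→(s3,X,-1)
state=s3 head=2 tape=____[Y]X__   (s3,Y)→(s4,_,+1)
state=s4 head=3 tape=_____[X]__   (s4,X)→(s3,_,+1)
state=s3 head=4 tape=______[_]_   (s3,_)→(s2,X,+1)
state=s2 head=5 tape=______X[_]   (s2,_)→(s3,X,-1)
state=s3 head=4 tape=______[X]X
Cell 1 holds _ when M halts.

_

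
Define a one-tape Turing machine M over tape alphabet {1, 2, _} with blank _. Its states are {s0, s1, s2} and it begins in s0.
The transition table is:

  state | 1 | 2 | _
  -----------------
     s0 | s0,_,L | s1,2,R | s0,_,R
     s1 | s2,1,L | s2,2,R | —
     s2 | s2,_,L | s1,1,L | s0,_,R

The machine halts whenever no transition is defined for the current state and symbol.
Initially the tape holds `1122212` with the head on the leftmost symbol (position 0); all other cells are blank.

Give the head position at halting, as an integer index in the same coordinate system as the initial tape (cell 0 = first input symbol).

1

state=s0 head=0 tape=_[1]122212   (s0,1)→(s0,_,L)
state=s0 head=-1 tape=[_]_122212   (s0,_)→(s0,_,R)
state=s0 head=0 tape=_[_]122212   (s0,_)→(s0,_,R)
state=s0 head=1 tape=__[1]22212   (s0,1)→(s0,_,L)
state=s0 head=0 tape=_[_]_22212   (s0,_)→(s0,_,R)
state=s0 head=1 tape=__[_]22212   (s0,_)→(s0,_,R)
state=s0 head=2 tape=___[2]2212   (s0,2)→(s1,2,R)
state=s1 head=3 tape=___2[2]212   (s1,2)→(s2,2,R)
state=s2 head=4 tape=___22[2]12   (s2,2)→(s1,1,L)
state=s1 head=3 tape=___2[2]112   (s1,2)→(s2,2,R)
state=s2 head=4 tape=___22[1]12   (s2,1)→(s2,_,L)
state=s2 head=3 tape=___2[2]_12   (s2,2)→(s1,1,L)
state=s1 head=2 tape=___[2]1_12   (s1,2)→(s2,2,R)
state=s2 head=3 tape=___2[1]_12   (s2,1)→(s2,_,L)
state=s2 head=2 tape=___[2]__12   (s2,2)→(s1,1,L)
state=s1 head=1 tape=__[_]1__12
At halt the head is at cell 1.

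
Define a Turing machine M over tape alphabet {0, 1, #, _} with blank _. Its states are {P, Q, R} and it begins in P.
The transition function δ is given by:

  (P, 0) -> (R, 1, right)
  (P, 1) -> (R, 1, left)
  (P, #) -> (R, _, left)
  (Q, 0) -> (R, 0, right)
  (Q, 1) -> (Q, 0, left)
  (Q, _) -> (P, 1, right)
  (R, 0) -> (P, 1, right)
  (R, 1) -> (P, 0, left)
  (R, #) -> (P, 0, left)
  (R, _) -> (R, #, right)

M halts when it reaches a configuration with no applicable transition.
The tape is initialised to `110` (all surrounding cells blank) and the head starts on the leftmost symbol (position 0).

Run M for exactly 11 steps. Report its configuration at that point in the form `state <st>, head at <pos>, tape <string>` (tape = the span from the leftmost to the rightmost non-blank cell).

state=P head=0 tape=___[1]10   (P,1)→(R,1,left)
state=R head=-1 tape=__[_]110   (R,_)→(R,#,right)
state=R head=0 tape=__#[1]10   (R,1)→(P,0,left)
state=P head=-1 tape=__[#]010   (P,#)→(R,_,left)
state=R head=-2 tape=_[_]_010   (R,_)→(R,#,right)
state=R head=-1 tape=_#[_]010   (R,_)→(R,#,right)
state=R head=0 tape=_##[0]10   (R,0)→(P,1,right)
state=P head=1 tape=_##1[1]0   (P,1)→(R,1,left)
state=R head=0 tape=_##[1]10   (R,1)→(P,0,left)
state=P head=-1 tape=_#[#]010   (P,#)→(R,_,left)
state=R head=-2 tape=_[#]_010   (R,#)→(P,0,left)
state=P head=-3 tape=[_]0_010
After 11 steps: state P, head at -3, tape 0_010.

state P, head at -3, tape 0_010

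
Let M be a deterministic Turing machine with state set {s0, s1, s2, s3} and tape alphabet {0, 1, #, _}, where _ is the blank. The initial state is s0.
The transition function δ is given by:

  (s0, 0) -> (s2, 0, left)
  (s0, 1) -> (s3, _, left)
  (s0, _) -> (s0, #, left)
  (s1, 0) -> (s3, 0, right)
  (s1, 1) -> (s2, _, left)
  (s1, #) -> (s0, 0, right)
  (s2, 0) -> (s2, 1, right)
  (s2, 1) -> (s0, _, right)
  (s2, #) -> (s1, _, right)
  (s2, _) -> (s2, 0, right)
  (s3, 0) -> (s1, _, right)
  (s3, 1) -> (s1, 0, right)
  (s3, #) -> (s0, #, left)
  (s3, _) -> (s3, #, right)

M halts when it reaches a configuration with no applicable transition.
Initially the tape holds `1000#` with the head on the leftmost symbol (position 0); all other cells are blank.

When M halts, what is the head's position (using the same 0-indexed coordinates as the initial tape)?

s0 | _[1]000#__   read 1 → write _, move left, go to s3
s3 | [_]_000#__   read _ → write #, move right, go to s3
s3 | #[_]000#__   read _ → write #, move right, go to s3
s3 | ##[0]00#__   read 0 → write _, move right, go to s1
s1 | ##_[0]0#__   read 0 → write 0, move right, go to s3
s3 | ##_0[0]#__   read 0 → write _, move right, go to s1
s1 | ##_0_[#]__   read # → write 0, move right, go to s0
s0 | ##_0_0[_]_   read _ → write #, move left, go to s0
s0 | ##_0_[0]#_   read 0 → write 0, move left, go to s2
s2 | ##_0[_]0#_   read _ → write 0, move right, go to s2
s2 | ##_00[0]#_   read 0 → write 1, move right, go to s2
s2 | ##_001[#]_   read # → write _, move right, go to s1
s1 | ##_001_[_]
At halt the head is at cell 6.

6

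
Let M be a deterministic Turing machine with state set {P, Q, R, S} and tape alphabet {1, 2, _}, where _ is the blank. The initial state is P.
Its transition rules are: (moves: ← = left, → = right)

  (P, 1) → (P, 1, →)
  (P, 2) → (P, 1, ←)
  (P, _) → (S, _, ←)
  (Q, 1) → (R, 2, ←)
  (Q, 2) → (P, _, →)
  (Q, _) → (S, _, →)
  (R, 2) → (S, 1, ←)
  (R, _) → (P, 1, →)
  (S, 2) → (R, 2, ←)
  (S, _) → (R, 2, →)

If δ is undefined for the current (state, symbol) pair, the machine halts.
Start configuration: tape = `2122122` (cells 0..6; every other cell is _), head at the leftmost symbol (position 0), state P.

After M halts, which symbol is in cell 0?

1

P | __[2]122122_   read 2 → write 1, move ←, go to P
P | _[_]1122122_   read _ → write _, move ←, go to S
S | [_]_1122122_   read _ → write 2, move →, go to R
R | 2[_]1122122_   read _ → write 1, move →, go to P
P | 21[1]122122_   read 1 → write 1, move →, go to P
P | 211[1]22122_   read 1 → write 1, move →, go to P
P | 2111[2]2122_   read 2 → write 1, move ←, go to P
P | 211[1]12122_   read 1 → write 1, move →, go to P
P | 2111[1]2122_   read 1 → write 1, move →, go to P
P | 21111[2]122_   read 2 → write 1, move ←, go to P
P | 2111[1]1122_   read 1 → write 1, move →, go to P
P | 21111[1]122_   read 1 → write 1, move →, go to P
P | 211111[1]22_   read 1 → write 1, move →, go to P
P | 2111111[2]2_   read 2 → write 1, move ←, go to P
P | 211111[1]12_   read 1 → write 1, move →, go to P
P | 2111111[1]2_   read 1 → write 1, move →, go to P
P | 21111111[2]_   read 2 → write 1, move ←, go to P
P | 2111111[1]1_   read 1 → write 1, move →, go to P
P | 21111111[1]_   read 1 → write 1, move →, go to P
P | 211111111[_]   read _ → write _, move ←, go to S
S | 21111111[1]_
Cell 0 holds 1 when M halts.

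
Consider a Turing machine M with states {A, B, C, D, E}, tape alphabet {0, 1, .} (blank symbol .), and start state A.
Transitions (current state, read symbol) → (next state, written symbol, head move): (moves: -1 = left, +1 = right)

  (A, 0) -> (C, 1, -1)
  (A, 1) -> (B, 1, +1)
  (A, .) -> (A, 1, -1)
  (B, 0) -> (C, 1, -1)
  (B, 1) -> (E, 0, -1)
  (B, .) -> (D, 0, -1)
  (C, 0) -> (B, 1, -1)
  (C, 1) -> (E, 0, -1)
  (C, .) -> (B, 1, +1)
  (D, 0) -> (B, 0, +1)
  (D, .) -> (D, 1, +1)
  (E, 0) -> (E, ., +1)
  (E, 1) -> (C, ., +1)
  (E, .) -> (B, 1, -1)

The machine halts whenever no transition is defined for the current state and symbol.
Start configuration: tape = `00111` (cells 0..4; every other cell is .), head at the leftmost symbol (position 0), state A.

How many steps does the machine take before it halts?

25

state=A head=0 tape=..[0]0111..   (A,0)→(C,1,-1)
state=C head=-1 tape=.[.]10111..   (C,.)→(B,1,+1)
state=B head=0 tape=.1[1]0111..   (B,1)→(E,0,-1)
state=E head=-1 tape=.[1]00111..   (E,1)→(C,.,+1)
state=C head=0 tape=..[0]0111..   (C,0)→(B,1,-1)
state=B head=-1 tape=.[.]10111..   (B,.)→(D,0,-1)
state=D head=-2 tape=[.]010111..   (D,.)→(D,1,+1)
state=D head=-1 tape=1[0]10111..   (D,0)→(B,0,+1)
state=B head=0 tape=10[1]0111..   (B,1)→(E,0,-1)
state=E head=-1 tape=1[0]00111..   (E,0)→(E,.,+1)
state=E head=0 tape=1.[0]0111..   (E,0)→(E,.,+1)
state=E head=1 tape=1..[0]111..   (E,0)→(E,.,+1)
state=E head=2 tape=1...[1]11..   (E,1)→(C,.,+1)
state=C head=3 tape=1....[1]1..   (C,1)→(E,0,-1)
state=E head=2 tape=1...[.]01..   (E,.)→(B,1,-1)
state=B head=1 tape=1..[.]101..   (B,.)→(D,0,-1)
state=D head=0 tape=1.[.]0101..   (D,.)→(D,1,+1)
state=D head=1 tape=1.1[0]101..   (D,0)→(B,0,+1)
state=B head=2 tape=1.10[1]01..   (B,1)→(E,0,-1)
state=E head=1 tape=1.1[0]001..   (E,0)→(E,.,+1)
state=E head=2 tape=1.1.[0]01..   (E,0)→(E,.,+1)
state=E head=3 tape=1.1..[0]1..   (E,0)→(E,.,+1)
state=E head=4 tape=1.1...[1]..   (E,1)→(C,.,+1)
state=C head=5 tape=1.1....[.].   (C,.)→(B,1,+1)
state=B head=6 tape=1.1....1[.]   (B,.)→(D,0,-1)
state=D head=5 tape=1.1....[1]0
M halts after 25 transitions.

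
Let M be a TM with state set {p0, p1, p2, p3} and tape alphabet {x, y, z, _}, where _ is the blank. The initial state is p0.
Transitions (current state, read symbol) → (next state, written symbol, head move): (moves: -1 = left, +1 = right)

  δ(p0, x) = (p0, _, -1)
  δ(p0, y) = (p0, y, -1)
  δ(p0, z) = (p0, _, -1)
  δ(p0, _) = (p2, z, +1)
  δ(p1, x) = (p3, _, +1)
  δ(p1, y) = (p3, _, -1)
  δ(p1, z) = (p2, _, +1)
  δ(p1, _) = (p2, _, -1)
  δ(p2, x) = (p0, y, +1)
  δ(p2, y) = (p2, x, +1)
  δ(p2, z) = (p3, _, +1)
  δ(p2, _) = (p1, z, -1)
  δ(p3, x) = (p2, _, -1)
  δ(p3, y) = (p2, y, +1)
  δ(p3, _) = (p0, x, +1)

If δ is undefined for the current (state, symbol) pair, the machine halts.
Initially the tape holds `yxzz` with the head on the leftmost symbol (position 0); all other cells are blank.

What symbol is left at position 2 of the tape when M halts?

state=p0 head=0 tape=__[y]xzz   (p0,y)→(p0,y,-1)
state=p0 head=-1 tape=_[_]yxzz   (p0,_)→(p2,z,+1)
state=p2 head=0 tape=_z[y]xzz   (p2,y)→(p2,x,+1)
state=p2 head=1 tape=_zx[x]zz   (p2,x)→(p0,y,+1)
state=p0 head=2 tape=_zxy[z]z   (p0,z)→(p0,_,-1)
state=p0 head=1 tape=_zx[y]_z   (p0,y)→(p0,y,-1)
state=p0 head=0 tape=_z[x]y_z   (p0,x)→(p0,_,-1)
state=p0 head=-1 tape=_[z]_y_z   (p0,z)→(p0,_,-1)
state=p0 head=-2 tape=[_]__y_z   (p0,_)→(p2,z,+1)
state=p2 head=-1 tape=z[_]_y_z   (p2,_)→(p1,z,-1)
state=p1 head=-2 tape=[z]z_y_z   (p1,z)→(p2,_,+1)
state=p2 head=-1 tape=_[z]_y_z   (p2,z)→(p3,_,+1)
state=p3 head=0 tape=__[_]y_z   (p3,_)→(p0,x,+1)
state=p0 head=1 tape=__x[y]_z   (p0,y)→(p0,y,-1)
state=p0 head=0 tape=__[x]y_z   (p0,x)→(p0,_,-1)
state=p0 head=-1 tape=_[_]_y_z   (p0,_)→(p2,z,+1)
state=p2 head=0 tape=_z[_]y_z   (p2,_)→(p1,z,-1)
state=p1 head=-1 tape=_[z]zy_z   (p1,z)→(p2,_,+1)
state=p2 head=0 tape=__[z]y_z   (p2,z)→(p3,_,+1)
state=p3 head=1 tape=___[y]_z   (p3,y)→(p2,y,+1)
state=p2 head=2 tape=___y[_]z   (p2,_)→(p1,z,-1)
state=p1 head=1 tape=___[y]zz   (p1,y)→(p3,_,-1)
state=p3 head=0 tape=__[_]_zz   (p3,_)→(p0,x,+1)
state=p0 head=1 tape=__x[_]zz   (p0,_)→(p2,z,+1)
state=p2 head=2 tape=__xz[z]z   (p2,z)→(p3,_,+1)
state=p3 head=3 tape=__xz_[z]
Cell 2 holds _ when M halts.

_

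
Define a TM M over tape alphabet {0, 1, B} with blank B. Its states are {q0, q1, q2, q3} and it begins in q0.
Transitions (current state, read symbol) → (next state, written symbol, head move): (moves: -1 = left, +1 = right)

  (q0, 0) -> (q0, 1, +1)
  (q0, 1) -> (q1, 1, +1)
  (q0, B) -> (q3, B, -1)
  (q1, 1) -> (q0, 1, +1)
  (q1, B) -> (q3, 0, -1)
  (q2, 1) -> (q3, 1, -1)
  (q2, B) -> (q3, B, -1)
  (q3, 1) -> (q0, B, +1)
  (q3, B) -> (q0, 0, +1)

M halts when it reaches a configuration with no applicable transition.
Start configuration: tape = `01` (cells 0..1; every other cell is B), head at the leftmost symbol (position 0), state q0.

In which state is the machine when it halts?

q3

state=q0 head=0 tape=[0]1BB   (q0,0)→(q0,1,+1)
state=q0 head=1 tape=1[1]BB   (q0,1)→(q1,1,+1)
state=q1 head=2 tape=11[B]B   (q1,B)→(q3,0,-1)
state=q3 head=1 tape=1[1]0B   (q3,1)→(q0,B,+1)
state=q0 head=2 tape=1B[0]B   (q0,0)→(q0,1,+1)
state=q0 head=3 tape=1B1[B]   (q0,B)→(q3,B,-1)
state=q3 head=2 tape=1B[1]B   (q3,1)→(q0,B,+1)
state=q0 head=3 tape=1BB[B]   (q0,B)→(q3,B,-1)
state=q3 head=2 tape=1B[B]B   (q3,B)→(q0,0,+1)
state=q0 head=3 tape=1B0[B]   (q0,B)→(q3,B,-1)
state=q3 head=2 tape=1B[0]B
No transition is defined for (q3, 0); M halts in state q3.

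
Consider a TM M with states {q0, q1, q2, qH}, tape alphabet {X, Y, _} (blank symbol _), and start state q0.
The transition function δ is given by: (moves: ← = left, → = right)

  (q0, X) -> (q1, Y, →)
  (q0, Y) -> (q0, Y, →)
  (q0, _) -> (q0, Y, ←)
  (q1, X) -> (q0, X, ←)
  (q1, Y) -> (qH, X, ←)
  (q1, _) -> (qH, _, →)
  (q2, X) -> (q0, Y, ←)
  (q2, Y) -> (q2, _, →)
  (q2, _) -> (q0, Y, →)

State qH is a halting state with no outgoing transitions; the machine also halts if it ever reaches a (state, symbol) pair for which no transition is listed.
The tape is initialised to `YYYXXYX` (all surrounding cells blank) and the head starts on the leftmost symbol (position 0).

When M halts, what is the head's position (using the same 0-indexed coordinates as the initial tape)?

q0 | [Y]YYXXYX   read Y → write Y, move →, go to q0
q0 | Y[Y]YXXYX   read Y → write Y, move →, go to q0
q0 | YY[Y]XXYX   read Y → write Y, move →, go to q0
q0 | YYY[X]XYX   read X → write Y, move →, go to q1
q1 | YYYY[X]YX   read X → write X, move ←, go to q0
q0 | YYY[Y]XYX   read Y → write Y, move →, go to q0
q0 | YYYY[X]YX   read X → write Y, move →, go to q1
q1 | YYYYY[Y]X   read Y → write X, move ←, go to qH
qH | YYYY[Y]XX
At halt the head is at cell 4.

4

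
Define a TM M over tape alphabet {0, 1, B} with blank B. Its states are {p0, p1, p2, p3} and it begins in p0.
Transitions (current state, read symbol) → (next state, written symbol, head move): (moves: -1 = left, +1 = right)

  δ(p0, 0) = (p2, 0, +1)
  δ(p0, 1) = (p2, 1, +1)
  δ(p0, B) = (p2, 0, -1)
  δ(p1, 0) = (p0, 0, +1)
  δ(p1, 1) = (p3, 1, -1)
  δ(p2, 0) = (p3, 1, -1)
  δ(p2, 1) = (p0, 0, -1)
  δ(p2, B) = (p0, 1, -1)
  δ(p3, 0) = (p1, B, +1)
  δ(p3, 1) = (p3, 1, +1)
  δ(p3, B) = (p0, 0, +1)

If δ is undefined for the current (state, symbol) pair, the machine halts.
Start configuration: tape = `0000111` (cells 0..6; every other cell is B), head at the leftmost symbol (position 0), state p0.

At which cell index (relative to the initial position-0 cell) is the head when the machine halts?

9

p0 | [0]000111BBB   read 0 → write 0, move +1, go to p2
p2 | 0[0]00111BBB   read 0 → write 1, move -1, go to p3
p3 | [0]100111BBB   read 0 → write B, move +1, go to p1
p1 | B[1]00111BBB   read 1 → write 1, move -1, go to p3
p3 | [B]100111BBB   read B → write 0, move +1, go to p0
p0 | 0[1]00111BBB   read 1 → write 1, move +1, go to p2
p2 | 01[0]0111BBB   read 0 → write 1, move -1, go to p3
p3 | 0[1]10111BBB   read 1 → write 1, move +1, go to p3
p3 | 01[1]0111BBB   read 1 → write 1, move +1, go to p3
p3 | 011[0]111BBB   read 0 → write B, move +1, go to p1
p1 | 011B[1]11BBB   read 1 → write 1, move -1, go to p3
p3 | 011[B]111BBB   read B → write 0, move +1, go to p0
p0 | 0110[1]11BBB   read 1 → write 1, move +1, go to p2
p2 | 01101[1]1BBB   read 1 → write 0, move -1, go to p0
p0 | 0110[1]01BBB   read 1 → write 1, move +1, go to p2
p2 | 01101[0]1BBB   read 0 → write 1, move -1, go to p3
p3 | 0110[1]11BBB   read 1 → write 1, move +1, go to p3
p3 | 01101[1]1BBB   read 1 → write 1, move +1, go to p3
p3 | 011011[1]BBB   read 1 → write 1, move +1, go to p3
p3 | 0110111[B]BB   read B → write 0, move +1, go to p0
p0 | 01101110[B]B   read B → write 0, move -1, go to p2
p2 | 0110111[0]0B   read 0 → write 1, move -1, go to p3
p3 | 011011[1]10B   read 1 → write 1, move +1, go to p3
p3 | 0110111[1]0B   read 1 → write 1, move +1, go to p3
p3 | 01101111[0]B   read 0 → write B, move +1, go to p1
p1 | 01101111B[B]
At halt the head is at cell 9.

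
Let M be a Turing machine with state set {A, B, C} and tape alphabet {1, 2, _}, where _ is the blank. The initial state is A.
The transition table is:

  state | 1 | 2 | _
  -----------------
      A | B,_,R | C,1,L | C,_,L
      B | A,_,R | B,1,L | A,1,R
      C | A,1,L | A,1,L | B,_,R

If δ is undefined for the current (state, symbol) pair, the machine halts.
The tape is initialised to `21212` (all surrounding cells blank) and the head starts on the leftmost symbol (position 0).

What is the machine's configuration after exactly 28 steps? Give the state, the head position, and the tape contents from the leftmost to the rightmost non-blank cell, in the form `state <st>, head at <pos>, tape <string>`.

state A, head at 4, tape 1_11_1

A | _[2]1212___   read 2 → write 1, move L, go to C
C | [_]11212___   read _ → write _, move R, go to B
B | _[1]1212___   read 1 → write _, move R, go to A
A | __[1]212___   read 1 → write _, move R, go to B
B | ___[2]12___   read 2 → write 1, move L, go to B
B | __[_]112___   read _ → write 1, move R, go to A
A | __1[1]12___   read 1 → write _, move R, go to B
B | __1_[1]2___   read 1 → write _, move R, go to A
A | __1__[2]___   read 2 → write 1, move L, go to C
C | __1_[_]1___   read _ → write _, move R, go to B
B | __1__[1]___   read 1 → write _, move R, go to A
A | __1___[_]__   read _ → write _, move L, go to C
C | __1__[_]___   read _ → write _, move R, go to B
B | __1___[_]__   read _ → write 1, move R, go to A
A | __1___1[_]_   read _ → write _, move L, go to C
C | __1___[1]__   read 1 → write 1, move L, go to A
A | __1__[_]1__   read _ → write _, move L, go to C
C | __1_[_]_1__   read _ → write _, move R, go to B
B | __1__[_]1__   read _ → write 1, move R, go to A
A | __1__1[1]__   read 1 → write _, move R, go to B
B | __1__1_[_]_   read _ → write 1, move R, go to A
A | __1__1_1[_]   read _ → write _, move L, go to C
C | __1__1_[1]_   read 1 → write 1, move L, go to A
A | __1__1[_]1_   read _ → write _, move L, go to C
C | __1__[1]_1_   read 1 → write 1, move L, go to A
A | __1_[_]1_1_   read _ → write _, move L, go to C
C | __1[_]_1_1_   read _ → write _, move R, go to B
B | __1_[_]1_1_   read _ → write 1, move R, go to A
A | __1_1[1]_1_
After 28 steps: state A, head at 4, tape 1_11_1.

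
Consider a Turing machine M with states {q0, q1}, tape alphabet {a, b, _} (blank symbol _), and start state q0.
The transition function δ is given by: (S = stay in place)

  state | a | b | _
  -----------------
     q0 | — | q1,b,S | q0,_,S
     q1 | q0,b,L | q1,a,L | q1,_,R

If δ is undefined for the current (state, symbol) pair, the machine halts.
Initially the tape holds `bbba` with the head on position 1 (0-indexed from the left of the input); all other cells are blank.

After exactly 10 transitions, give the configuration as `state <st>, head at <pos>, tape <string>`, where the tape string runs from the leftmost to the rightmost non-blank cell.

state q0, head at -1, tape baba

q0 | _b[b]ba   read b → write b, move S, go to q1
q1 | _b[b]ba   read b → write a, move L, go to q1
q1 | _[b]aba   read b → write a, move L, go to q1
q1 | [_]aaba   read _ → write _, move R, go to q1
q1 | _[a]aba   read a → write b, move L, go to q0
q0 | [_]baba   read _ → write _, move S, go to q0
q0 | [_]baba   read _ → write _, move S, go to q0
q0 | [_]baba   read _ → write _, move S, go to q0
q0 | [_]baba   read _ → write _, move S, go to q0
q0 | [_]baba   read _ → write _, move S, go to q0
q0 | [_]baba
After 10 steps: state q0, head at -1, tape baba.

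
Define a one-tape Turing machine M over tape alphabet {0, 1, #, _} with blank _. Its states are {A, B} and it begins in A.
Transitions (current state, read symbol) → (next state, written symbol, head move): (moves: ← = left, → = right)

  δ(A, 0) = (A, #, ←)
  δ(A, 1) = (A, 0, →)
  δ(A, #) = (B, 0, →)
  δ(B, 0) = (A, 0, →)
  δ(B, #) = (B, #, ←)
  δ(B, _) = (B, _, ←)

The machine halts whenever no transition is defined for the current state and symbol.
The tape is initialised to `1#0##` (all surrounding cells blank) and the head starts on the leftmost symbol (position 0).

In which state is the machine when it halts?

A

A | [1]#0##_   read 1 → write 0, move →, go to A
A | 0[#]0##_   read # → write 0, move →, go to B
B | 00[0]##_   read 0 → write 0, move →, go to A
A | 000[#]#_   read # → write 0, move →, go to B
B | 0000[#]_   read # → write #, move ←, go to B
B | 000[0]#_   read 0 → write 0, move →, go to A
A | 0000[#]_   read # → write 0, move →, go to B
B | 00000[_]   read _ → write _, move ←, go to B
B | 0000[0]_   read 0 → write 0, move →, go to A
A | 00000[_]
No transition is defined for (A, _); M halts in state A.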